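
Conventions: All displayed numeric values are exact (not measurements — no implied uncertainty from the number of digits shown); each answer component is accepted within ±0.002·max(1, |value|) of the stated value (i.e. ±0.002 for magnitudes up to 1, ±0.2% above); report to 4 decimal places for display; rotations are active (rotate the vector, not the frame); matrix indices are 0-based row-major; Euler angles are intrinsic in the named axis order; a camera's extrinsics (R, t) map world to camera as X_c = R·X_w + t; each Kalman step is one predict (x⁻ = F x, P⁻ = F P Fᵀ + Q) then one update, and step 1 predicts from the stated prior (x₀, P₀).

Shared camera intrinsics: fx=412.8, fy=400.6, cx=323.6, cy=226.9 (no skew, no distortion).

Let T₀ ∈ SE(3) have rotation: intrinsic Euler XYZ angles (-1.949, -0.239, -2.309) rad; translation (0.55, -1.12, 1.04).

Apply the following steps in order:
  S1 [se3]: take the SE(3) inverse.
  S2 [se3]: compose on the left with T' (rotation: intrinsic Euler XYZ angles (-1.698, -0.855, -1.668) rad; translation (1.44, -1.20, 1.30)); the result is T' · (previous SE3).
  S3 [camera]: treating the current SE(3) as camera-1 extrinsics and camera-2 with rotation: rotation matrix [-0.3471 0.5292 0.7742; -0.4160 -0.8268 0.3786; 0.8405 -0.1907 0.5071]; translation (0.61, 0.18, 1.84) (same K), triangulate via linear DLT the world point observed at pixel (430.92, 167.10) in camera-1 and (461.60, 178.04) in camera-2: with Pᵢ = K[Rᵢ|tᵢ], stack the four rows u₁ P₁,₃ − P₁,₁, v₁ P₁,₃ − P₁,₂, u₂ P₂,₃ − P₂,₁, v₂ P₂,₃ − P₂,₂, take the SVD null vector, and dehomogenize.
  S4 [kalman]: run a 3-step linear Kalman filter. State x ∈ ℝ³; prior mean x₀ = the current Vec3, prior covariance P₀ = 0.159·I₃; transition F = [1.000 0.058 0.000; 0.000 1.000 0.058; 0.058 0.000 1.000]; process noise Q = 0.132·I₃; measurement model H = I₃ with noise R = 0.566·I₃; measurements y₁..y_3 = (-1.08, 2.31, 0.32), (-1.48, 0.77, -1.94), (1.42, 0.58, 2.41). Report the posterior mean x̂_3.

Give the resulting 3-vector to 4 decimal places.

result = (0.2501, 0.8194, 0.5263)

after S1 (invert_se3): R=[-0.6538 0.1251 0.7462; 0.7187 0.4112 0.5607; -0.2367 0.9029 -0.3588], t=(-0.2764, -0.5179, 1.5146)
after S2 (compose_se3): R=[0.6896 -0.4207 0.5894; 0.3551 0.9058 0.2311; -0.6311 0.0499 0.7741], t=(-0.0235, -0.6211, 0.8980)
after S3 (triangulate): (0.4401, 0.3678, 0.1049)
after S4 (kf_track): (0.2501, 0.8194, 0.5263)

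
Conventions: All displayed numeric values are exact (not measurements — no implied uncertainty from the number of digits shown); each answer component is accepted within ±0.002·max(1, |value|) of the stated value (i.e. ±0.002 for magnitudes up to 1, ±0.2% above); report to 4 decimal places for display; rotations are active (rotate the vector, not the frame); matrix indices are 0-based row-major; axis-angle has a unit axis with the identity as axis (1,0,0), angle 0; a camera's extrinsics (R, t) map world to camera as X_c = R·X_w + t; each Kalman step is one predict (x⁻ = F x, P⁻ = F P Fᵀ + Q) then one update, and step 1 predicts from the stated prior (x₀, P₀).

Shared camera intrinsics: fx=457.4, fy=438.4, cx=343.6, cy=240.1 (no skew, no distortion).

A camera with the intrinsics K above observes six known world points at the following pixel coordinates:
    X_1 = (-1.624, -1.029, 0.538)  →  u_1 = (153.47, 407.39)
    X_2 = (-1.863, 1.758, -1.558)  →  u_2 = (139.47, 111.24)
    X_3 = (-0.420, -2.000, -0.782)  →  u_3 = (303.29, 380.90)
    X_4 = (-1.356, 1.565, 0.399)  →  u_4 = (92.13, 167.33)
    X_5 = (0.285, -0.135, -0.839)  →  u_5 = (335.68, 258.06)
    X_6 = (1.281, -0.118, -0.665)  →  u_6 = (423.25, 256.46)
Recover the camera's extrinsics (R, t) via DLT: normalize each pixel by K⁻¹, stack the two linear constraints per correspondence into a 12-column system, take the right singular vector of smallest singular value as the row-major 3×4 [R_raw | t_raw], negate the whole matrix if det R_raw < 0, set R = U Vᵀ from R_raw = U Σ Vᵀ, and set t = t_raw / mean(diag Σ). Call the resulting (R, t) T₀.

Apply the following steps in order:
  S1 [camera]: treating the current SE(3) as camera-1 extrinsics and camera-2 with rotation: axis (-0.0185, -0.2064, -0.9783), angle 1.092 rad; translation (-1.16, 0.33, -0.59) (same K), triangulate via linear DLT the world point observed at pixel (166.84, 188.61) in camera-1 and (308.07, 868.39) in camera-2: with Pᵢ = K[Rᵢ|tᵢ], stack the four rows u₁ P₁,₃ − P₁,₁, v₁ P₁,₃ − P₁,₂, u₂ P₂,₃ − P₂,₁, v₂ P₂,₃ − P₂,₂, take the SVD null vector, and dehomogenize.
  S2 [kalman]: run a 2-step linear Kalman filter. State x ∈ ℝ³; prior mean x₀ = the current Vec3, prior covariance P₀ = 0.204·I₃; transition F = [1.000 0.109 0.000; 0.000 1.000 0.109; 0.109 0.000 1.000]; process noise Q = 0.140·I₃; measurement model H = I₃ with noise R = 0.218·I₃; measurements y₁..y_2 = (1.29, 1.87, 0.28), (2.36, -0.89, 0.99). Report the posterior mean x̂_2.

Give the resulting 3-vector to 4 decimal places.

source (pnp_recover): camera pose = R=[0.9885 -0.1344 -0.0690; -0.0912 -0.8948 0.4370; -0.1205 -0.4257 -0.8968], t=(-0.4500, 0.4900, 4.5502)
after S1 (triangulate): (-0.1859, 1.6464, 1.5425)
after S2 (kf_track): (1.7033, 0.3838, 0.9122)

result = (1.7033, 0.3838, 0.9122)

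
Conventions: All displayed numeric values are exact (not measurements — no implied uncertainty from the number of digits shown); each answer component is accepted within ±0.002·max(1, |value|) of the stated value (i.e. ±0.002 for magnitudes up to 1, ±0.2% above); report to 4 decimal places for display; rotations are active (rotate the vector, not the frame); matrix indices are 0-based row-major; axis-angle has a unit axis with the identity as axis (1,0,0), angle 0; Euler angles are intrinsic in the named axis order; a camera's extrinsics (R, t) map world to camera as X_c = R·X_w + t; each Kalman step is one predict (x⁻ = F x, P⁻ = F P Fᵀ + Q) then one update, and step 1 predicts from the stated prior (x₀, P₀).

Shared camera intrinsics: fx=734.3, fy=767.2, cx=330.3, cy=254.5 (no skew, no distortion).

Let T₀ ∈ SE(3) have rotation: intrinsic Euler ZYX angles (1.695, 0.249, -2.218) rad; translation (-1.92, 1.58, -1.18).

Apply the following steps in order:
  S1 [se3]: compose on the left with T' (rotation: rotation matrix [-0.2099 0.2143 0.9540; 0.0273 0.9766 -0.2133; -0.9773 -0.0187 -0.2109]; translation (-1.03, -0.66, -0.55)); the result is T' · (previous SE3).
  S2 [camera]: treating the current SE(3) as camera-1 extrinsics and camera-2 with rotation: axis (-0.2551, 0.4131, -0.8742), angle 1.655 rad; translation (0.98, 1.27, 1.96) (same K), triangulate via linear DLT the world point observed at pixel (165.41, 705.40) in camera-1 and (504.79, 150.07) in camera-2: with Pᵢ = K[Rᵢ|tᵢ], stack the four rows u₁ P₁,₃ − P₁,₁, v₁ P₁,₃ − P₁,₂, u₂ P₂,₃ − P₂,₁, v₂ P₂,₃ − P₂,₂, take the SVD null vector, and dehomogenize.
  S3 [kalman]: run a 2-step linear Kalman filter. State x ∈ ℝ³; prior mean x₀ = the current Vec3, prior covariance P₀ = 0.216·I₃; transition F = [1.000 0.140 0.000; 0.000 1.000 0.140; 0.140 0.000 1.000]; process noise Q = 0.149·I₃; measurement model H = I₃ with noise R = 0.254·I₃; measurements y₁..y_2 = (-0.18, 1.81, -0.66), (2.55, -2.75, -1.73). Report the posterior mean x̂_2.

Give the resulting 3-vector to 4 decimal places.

result = (1.4925, -1.2393, -0.7734)

after S1 (compose_se3): R=[-0.0038 -0.8941 -0.4479; 0.9885 0.0644 -0.1370; 0.1513 -0.4433 0.8835], t=(-1.4141, 1.0823, 1.5457)
after S2 (triangulate): (1.4502, -1.4191, 1.5501)
after S3 (kf_track): (1.4925, -1.2393, -0.7734)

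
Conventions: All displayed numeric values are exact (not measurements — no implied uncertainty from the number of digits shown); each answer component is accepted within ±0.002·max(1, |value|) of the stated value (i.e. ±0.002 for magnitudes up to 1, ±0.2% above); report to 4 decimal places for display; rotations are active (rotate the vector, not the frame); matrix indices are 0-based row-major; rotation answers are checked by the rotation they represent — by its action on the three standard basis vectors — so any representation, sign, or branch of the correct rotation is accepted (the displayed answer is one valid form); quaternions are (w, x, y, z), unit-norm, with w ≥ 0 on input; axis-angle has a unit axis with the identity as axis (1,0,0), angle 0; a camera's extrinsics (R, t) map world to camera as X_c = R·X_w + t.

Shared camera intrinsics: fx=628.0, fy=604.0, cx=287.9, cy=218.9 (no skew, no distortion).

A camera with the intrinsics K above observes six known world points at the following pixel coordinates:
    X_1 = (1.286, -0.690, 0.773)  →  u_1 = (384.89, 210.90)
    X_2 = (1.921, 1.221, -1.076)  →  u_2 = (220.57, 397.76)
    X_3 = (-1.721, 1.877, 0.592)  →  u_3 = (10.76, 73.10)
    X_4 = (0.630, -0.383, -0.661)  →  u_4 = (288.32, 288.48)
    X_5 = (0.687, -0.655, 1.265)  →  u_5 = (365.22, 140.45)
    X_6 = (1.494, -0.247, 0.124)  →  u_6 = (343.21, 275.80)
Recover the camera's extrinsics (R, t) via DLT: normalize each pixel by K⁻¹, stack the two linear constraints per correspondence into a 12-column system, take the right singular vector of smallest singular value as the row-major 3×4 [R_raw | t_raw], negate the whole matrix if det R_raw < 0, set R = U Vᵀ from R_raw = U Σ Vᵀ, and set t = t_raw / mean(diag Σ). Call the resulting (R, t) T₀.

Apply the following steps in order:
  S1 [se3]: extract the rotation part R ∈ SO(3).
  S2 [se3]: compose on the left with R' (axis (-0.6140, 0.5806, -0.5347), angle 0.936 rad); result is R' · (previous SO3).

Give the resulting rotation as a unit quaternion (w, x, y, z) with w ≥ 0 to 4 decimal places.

source (pnp_recover): camera pose = R=[0.5236 -0.8050 0.2792; 0.6407 0.1560 -0.7518; 0.5616 0.5725 0.5974], t=(-0.4495, -0.2201, 5.6408)
after S1 (rot_of_se3): [0.5236 -0.8050 0.2792; 0.6407 0.1560 -0.7518; 0.5616 0.5725 0.5974]
after S2 (compose_so3): [0.9113 -0.2122 0.3529; 0.3731 0.7880 -0.4898; -0.1741 0.5780 0.7972]

rotation (quat) = (0.9349, 0.2855, 0.1409, 0.1565)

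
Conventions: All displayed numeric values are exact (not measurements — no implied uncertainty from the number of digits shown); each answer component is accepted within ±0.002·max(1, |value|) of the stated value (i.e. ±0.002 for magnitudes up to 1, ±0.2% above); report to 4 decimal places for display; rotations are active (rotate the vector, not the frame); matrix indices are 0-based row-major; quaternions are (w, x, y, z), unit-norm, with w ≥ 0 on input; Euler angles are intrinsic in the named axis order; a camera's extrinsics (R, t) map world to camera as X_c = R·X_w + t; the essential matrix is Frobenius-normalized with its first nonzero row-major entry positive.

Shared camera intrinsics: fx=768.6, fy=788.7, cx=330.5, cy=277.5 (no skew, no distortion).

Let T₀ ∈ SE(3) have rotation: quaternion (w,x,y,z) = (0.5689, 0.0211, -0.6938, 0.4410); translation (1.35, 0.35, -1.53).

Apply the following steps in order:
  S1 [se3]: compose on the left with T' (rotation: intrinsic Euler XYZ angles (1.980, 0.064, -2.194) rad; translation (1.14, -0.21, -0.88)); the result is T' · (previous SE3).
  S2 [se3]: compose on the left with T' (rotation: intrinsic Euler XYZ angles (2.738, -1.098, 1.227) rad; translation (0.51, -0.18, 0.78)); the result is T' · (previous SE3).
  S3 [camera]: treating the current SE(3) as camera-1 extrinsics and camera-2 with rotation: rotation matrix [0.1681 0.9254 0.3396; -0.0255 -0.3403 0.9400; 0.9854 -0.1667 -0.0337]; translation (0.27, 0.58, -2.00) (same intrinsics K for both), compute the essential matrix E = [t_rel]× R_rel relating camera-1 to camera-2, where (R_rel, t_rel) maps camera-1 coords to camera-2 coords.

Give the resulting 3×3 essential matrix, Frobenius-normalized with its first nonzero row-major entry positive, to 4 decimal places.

after S1 (compose_se3): R=[0.6395 0.7661 -0.0641; -0.7092 0.5557 -0.4339; -0.2968 0.3229 0.8987], t=(0.5395, 1.6787, -1.4784)
after S2 (compose_se3): R=[0.6665 -0.4081 -0.6239; -0.5896 -0.8007 -0.1060; -0.4563 0.4385 -0.7743], t=(1.1893, -0.4140, 2.9660)
after S3 (essential): [0.3569 -0.2368 -0.5606; 0.0954 0.2621 0.0057; 0.2880 0.5783 -0.0845]

matrix = [0.3569 -0.2368 -0.5606; 0.0954 0.2621 0.0057; 0.2880 0.5783 -0.0845]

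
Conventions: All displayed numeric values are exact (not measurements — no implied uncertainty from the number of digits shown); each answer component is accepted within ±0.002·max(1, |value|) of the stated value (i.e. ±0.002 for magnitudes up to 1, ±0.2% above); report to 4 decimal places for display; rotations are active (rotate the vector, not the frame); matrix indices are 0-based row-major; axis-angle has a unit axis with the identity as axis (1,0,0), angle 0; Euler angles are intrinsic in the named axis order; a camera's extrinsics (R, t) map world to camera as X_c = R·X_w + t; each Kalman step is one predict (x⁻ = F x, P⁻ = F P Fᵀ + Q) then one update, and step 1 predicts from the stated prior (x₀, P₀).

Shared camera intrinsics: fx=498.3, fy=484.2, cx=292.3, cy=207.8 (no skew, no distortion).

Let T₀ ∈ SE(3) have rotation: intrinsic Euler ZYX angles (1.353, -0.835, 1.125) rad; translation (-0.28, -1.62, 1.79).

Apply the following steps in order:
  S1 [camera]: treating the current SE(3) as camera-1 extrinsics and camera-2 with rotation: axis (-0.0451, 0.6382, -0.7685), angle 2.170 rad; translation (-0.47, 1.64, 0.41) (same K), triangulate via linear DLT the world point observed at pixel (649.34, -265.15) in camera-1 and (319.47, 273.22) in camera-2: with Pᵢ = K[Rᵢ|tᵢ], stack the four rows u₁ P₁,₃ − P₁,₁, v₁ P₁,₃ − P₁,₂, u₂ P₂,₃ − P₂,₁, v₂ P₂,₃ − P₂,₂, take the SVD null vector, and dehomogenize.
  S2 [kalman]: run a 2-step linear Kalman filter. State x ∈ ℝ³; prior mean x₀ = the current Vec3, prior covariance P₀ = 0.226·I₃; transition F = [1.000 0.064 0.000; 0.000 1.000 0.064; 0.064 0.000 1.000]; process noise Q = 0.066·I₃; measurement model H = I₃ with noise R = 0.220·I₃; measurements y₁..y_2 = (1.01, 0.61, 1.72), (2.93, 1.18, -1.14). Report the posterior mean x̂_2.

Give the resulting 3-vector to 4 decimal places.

after S1 (triangulate): (0.2030, -0.5913, 1.7369)
after S2 (kf_track): (1.6946, 0.6812, 0.4729)

result = (1.6946, 0.6812, 0.4729)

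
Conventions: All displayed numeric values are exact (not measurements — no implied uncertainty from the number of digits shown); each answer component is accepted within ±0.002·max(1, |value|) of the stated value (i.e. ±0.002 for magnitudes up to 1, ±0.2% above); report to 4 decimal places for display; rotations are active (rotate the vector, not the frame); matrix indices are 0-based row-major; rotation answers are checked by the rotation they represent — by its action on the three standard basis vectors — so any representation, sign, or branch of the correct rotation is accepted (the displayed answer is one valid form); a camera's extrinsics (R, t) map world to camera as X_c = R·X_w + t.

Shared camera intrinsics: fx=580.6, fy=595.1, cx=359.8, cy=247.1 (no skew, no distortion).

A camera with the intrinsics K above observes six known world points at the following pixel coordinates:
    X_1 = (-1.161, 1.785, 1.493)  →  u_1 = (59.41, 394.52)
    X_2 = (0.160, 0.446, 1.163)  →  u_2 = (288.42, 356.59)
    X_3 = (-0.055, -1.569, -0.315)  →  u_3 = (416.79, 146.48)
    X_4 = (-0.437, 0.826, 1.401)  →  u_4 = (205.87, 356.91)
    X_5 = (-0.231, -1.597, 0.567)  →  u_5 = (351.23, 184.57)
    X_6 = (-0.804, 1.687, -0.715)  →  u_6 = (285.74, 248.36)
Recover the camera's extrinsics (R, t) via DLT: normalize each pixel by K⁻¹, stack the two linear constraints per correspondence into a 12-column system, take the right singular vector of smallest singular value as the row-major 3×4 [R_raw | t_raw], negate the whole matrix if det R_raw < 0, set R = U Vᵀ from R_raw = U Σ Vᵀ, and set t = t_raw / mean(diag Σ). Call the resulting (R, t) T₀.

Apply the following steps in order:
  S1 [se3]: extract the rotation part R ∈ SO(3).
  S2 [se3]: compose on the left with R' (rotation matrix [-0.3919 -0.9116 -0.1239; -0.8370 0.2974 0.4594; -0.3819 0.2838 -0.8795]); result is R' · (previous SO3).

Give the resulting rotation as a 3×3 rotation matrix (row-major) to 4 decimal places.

rotation (matrix) = ((-0.9052, -0.3012, -0.2997), (-0.3048, -0.0310, 0.9519), (-0.2960, 0.9530, -0.0638))

source (pnp_recover): camera pose = R=[0.7230 -0.2200 -0.6549; 0.6506 0.5358 0.5382; 0.2325 -0.8152 0.5305], t=(0.0900, 0.0100, 5.0301)
after S1 (rot_of_se3): [0.7230 -0.2200 -0.6549; 0.6506 0.5358 0.5382; 0.2325 -0.8152 0.5305]
after S2 (compose_so3): [-0.9052 -0.3012 -0.2997; -0.3048 -0.0310 0.9519; -0.2960 0.9530 -0.0638]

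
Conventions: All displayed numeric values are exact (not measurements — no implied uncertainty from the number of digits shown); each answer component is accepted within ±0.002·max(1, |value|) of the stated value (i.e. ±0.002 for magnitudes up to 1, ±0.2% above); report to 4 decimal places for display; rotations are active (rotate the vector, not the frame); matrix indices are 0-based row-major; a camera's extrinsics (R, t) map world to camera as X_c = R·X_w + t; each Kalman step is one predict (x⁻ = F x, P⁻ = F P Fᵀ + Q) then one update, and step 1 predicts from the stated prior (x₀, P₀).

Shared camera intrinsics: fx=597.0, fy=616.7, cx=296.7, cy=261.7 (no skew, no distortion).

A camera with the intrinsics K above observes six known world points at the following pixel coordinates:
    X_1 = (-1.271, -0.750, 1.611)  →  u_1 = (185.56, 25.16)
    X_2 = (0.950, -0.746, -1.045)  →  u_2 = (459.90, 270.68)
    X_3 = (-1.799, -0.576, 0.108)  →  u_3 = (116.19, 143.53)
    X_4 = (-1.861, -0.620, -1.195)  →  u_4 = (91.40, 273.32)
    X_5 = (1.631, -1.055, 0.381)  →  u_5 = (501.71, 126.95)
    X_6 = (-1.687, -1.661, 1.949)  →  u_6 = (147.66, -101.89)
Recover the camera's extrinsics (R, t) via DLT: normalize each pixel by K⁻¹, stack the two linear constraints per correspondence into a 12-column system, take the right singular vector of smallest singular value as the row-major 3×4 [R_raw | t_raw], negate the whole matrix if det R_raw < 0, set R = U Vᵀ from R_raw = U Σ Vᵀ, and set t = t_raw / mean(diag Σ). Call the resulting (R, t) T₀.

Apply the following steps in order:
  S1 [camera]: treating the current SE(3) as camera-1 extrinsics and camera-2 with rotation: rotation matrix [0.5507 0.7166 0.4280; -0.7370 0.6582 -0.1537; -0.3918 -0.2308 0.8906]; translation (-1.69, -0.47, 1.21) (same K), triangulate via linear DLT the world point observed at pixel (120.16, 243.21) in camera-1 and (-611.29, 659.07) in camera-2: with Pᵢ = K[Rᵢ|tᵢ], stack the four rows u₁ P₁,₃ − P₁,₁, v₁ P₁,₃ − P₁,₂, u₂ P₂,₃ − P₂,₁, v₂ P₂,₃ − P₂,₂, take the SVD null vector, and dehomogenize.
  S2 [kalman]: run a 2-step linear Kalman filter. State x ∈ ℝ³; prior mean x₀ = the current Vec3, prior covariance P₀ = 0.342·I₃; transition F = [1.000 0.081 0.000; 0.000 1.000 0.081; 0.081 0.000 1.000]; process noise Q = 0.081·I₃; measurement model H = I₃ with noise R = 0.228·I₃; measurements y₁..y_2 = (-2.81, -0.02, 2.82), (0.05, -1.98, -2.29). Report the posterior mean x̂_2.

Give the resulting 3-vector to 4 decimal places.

result = (-1.2561, -0.8846, -0.3983)

source (pnp_recover): camera pose = R=[0.9663 -0.2395 -0.0941; 0.0667 0.5861 -0.8075; 0.2486 0.7740 0.5824], t=(0.1201, -0.3999, 5.7604)
after S1 (triangulate): (-1.7356, 0.3298, -0.1960)
after S2 (kf_track): (-1.2561, -0.8846, -0.3983)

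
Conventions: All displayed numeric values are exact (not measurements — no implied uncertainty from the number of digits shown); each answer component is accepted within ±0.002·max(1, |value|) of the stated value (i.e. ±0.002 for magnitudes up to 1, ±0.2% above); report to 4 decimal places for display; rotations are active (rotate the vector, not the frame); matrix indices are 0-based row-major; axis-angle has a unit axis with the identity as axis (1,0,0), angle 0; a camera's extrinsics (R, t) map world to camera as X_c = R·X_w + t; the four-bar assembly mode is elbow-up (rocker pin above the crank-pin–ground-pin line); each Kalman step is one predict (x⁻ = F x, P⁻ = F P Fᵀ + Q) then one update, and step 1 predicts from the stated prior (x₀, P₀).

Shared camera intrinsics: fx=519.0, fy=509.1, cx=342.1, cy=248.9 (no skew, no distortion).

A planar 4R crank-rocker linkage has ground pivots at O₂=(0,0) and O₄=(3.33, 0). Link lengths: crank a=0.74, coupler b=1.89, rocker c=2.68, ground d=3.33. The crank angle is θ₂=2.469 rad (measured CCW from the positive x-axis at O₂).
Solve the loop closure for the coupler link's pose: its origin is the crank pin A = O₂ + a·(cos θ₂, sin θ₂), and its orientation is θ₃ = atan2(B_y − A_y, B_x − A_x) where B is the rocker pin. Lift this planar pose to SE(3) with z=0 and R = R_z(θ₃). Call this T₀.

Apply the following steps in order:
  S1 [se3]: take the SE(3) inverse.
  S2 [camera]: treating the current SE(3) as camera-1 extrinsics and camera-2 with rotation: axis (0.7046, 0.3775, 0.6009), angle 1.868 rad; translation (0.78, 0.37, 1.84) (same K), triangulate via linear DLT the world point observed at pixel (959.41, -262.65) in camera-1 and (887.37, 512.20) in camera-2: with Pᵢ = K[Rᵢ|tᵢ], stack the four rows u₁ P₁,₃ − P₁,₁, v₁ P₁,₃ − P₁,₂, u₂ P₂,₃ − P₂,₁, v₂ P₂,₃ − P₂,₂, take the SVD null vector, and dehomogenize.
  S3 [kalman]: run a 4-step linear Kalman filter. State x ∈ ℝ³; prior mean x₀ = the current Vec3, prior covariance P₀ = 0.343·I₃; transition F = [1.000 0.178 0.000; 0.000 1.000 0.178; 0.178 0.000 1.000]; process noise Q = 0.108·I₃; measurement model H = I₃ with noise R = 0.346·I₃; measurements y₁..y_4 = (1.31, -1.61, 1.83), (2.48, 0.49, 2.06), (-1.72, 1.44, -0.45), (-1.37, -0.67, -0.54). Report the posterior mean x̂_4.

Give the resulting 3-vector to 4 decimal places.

result = (-0.5242, 0.0478, 0.2660)

source (fourbar_fk): coupler pose = R=[0.8636 -0.5042 0.0000; 0.5042 0.8636 0.0000; 0.0000 0.0000 1.0000], t=(-0.5788, 0.4610, 0.0000)
after S1 (invert_se3): R=[0.8636 0.5042 0.0000; -0.5042 0.8636 0.0000; 0.0000 0.0000 1.0000], t=(0.2674, -0.6900, 0.0000)
after S2 (triangulate): (1.5734, 0.0849, 1.4032)
after S3 (kf_track): (-0.5242, 0.0478, 0.2660)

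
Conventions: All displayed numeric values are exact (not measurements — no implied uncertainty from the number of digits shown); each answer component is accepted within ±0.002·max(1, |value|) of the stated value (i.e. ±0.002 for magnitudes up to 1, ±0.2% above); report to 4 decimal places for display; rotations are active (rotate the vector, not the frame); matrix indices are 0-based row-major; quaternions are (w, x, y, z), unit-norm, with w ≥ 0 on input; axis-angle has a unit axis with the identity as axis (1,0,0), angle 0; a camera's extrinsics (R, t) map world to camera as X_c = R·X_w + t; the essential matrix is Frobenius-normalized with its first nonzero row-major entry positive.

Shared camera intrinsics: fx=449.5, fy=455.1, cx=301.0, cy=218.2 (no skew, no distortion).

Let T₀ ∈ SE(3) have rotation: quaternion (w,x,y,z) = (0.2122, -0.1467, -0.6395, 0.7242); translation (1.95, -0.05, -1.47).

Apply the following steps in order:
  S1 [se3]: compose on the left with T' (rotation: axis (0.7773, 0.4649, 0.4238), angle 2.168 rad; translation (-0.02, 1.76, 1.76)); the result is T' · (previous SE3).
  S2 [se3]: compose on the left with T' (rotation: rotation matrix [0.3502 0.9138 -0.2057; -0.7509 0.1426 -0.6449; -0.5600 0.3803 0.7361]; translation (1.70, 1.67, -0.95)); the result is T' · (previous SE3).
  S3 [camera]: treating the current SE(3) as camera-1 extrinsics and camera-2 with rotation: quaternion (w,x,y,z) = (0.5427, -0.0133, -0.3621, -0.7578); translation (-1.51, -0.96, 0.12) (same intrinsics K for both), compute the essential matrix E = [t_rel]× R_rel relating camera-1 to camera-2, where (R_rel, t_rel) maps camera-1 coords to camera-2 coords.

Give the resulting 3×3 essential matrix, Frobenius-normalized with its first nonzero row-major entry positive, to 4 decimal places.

after S1 (compose_se3): R=[-0.1719 -0.9542 -0.2447; -0.9242 0.2423 -0.2953; 0.3411 0.1754 -0.9235], t=(-0.6081, 4.0480, 2.3804)
after S2 (compose_se3): R=[-0.9749 -0.1489 -0.1656; -0.2226 0.6379 0.7372; -0.0041 0.7556 -0.6551], t=(4.6965, 1.1687, 2.6821)
after S3 (essential): [0.0569 -0.3920 0.1337; -0.2705 0.5281 0.1456; -0.2910 -0.1622 0.5839]

matrix = [0.0569 -0.3920 0.1337; -0.2705 0.5281 0.1456; -0.2910 -0.1622 0.5839]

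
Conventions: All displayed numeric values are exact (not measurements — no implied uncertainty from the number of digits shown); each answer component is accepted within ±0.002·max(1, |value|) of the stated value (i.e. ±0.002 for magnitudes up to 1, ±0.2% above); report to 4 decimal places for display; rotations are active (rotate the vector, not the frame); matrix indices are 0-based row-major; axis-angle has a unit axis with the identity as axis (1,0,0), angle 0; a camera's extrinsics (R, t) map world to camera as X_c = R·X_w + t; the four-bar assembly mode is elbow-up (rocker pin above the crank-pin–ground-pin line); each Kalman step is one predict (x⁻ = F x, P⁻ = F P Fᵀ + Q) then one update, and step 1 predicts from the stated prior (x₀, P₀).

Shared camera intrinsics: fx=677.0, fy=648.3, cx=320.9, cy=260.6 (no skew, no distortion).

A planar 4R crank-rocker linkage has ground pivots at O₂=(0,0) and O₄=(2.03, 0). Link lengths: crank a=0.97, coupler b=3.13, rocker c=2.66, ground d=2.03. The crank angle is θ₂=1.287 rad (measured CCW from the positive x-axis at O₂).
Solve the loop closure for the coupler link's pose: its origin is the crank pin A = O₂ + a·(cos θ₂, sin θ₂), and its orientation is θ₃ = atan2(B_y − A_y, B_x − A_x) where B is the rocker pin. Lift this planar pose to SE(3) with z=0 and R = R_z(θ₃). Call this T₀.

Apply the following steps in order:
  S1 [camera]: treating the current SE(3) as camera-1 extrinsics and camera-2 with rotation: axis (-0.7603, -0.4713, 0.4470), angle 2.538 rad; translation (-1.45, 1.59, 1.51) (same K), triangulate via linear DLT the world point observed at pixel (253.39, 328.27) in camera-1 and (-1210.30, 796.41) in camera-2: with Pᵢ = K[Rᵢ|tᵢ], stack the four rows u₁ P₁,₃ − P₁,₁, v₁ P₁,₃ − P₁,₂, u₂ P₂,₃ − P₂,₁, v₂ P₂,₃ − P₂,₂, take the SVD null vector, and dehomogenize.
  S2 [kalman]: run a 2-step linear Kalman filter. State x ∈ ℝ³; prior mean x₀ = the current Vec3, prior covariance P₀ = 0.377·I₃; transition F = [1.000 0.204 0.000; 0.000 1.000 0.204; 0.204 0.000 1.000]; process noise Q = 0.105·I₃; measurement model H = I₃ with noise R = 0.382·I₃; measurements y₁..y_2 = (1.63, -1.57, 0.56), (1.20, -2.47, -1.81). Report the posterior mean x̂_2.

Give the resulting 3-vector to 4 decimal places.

source (fourbar_fk): coupler pose = R=[0.8690 -0.4949 0.0000; 0.4949 0.8690 0.0000; 0.0000 0.0000 1.0000], t=(0.2716, 0.9312, 0.0000)
after S1 (triangulate): (-0.7522, -0.4532, 1.5820)
after S2 (kf_track): (0.5043, -1.5835, -0.2864)

result = (0.5043, -1.5835, -0.2864)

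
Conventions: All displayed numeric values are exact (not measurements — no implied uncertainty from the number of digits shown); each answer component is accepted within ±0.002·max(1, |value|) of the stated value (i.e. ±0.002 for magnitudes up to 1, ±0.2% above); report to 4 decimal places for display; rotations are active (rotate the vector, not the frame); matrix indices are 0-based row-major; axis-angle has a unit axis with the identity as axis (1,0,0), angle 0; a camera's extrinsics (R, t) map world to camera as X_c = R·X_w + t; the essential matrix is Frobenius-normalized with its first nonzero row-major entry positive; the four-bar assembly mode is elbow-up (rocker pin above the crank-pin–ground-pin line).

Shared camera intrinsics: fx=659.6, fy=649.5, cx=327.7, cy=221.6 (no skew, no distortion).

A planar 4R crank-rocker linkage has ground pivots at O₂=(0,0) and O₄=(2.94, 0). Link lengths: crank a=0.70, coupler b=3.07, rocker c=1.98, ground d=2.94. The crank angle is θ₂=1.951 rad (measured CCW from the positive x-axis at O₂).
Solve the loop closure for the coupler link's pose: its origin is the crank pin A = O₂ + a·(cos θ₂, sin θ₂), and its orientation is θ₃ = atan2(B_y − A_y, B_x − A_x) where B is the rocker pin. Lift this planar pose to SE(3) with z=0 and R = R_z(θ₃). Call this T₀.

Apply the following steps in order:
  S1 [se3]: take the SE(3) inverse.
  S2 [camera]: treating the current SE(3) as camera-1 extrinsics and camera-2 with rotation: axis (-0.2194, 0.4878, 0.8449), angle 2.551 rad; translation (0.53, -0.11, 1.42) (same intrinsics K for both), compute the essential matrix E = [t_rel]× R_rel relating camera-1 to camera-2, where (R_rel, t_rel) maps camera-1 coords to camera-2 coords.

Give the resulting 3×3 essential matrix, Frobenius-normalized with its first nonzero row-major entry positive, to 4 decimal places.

matrix = [0.0137 -0.1989 0.6711; 0.6230 0.2836 0.0937; 0.1352 0.0914 -0.0771]

source (fourbar_fk): coupler pose = R=[0.9080 -0.4191 0.0000; 0.4191 0.9080 0.0000; 0.0000 0.0000 1.0000], t=(-0.2598, 0.6500, 0.0000)
after S1 (invert_se3): R=[0.9080 0.4191 0.0000; -0.4191 0.9080 0.0000; 0.0000 0.0000 1.0000], t=(-0.0365, -0.6990, 0.0000)
after S2 (essential): [0.0137 -0.1989 0.6711; 0.6230 0.2836 0.0937; 0.1352 0.0914 -0.0771]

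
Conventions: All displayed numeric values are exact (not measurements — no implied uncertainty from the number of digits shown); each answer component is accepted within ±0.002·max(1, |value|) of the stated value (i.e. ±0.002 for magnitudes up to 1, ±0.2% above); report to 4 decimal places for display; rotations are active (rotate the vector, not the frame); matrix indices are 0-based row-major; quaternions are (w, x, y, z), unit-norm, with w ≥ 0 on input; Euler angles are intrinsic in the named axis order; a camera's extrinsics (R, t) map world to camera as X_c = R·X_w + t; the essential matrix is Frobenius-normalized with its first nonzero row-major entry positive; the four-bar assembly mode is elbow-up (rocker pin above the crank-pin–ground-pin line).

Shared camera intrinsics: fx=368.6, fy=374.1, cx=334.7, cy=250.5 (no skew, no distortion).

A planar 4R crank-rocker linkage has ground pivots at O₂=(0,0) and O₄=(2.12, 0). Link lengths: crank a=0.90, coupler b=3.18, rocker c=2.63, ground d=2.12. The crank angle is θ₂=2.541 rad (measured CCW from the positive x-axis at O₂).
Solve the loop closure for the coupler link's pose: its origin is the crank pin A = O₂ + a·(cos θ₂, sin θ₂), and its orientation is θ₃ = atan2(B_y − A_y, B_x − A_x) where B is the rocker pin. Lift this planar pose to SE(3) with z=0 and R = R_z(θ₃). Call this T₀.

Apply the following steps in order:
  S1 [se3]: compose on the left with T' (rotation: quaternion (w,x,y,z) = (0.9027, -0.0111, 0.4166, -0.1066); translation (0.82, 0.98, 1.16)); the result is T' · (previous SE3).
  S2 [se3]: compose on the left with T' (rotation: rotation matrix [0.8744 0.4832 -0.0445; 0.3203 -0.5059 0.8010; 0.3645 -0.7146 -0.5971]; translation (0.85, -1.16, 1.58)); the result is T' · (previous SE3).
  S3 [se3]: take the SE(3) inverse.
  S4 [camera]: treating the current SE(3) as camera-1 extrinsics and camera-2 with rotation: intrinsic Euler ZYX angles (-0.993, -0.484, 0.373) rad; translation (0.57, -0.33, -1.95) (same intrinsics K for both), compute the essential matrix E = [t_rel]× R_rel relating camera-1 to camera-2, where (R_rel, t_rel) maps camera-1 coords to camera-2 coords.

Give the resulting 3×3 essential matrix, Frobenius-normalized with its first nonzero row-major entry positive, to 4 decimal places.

matrix = [0.5296 -0.2526 0.2224; 0.0739 -0.0872 0.4746; 0.3710 -0.1037 -0.4686]

source (fourbar_fk): coupler pose = R=[0.7561 -0.6545 0.0000; 0.6545 0.7561 0.0000; 0.0000 0.0000 1.0000], t=(-0.7425, 0.5086, 0.0000)
after S1 (compose_se3): R=[0.5964 -0.2739 0.7546; 0.4869 0.8707 -0.0688; -0.6382 0.4084 0.6526], t=(0.4453, 1.6267, 1.6614)
after S2 (compose_se3): R=[0.7851 0.1631 0.5975; -0.5665 -0.2011 0.7992; 0.2505 -0.9659 -0.0655], t=(1.9515, -0.5096, -0.4121)
after S3 (invert_se3): R=[0.7851 -0.5665 0.2505; 0.1631 -0.2011 -0.9659; 0.5975 0.7992 -0.0655], t=(-1.7175, -0.8188, -0.7857)
after S4 (essential): [0.5296 -0.2526 0.2224; 0.0739 -0.0872 0.4746; 0.3710 -0.1037 -0.4686]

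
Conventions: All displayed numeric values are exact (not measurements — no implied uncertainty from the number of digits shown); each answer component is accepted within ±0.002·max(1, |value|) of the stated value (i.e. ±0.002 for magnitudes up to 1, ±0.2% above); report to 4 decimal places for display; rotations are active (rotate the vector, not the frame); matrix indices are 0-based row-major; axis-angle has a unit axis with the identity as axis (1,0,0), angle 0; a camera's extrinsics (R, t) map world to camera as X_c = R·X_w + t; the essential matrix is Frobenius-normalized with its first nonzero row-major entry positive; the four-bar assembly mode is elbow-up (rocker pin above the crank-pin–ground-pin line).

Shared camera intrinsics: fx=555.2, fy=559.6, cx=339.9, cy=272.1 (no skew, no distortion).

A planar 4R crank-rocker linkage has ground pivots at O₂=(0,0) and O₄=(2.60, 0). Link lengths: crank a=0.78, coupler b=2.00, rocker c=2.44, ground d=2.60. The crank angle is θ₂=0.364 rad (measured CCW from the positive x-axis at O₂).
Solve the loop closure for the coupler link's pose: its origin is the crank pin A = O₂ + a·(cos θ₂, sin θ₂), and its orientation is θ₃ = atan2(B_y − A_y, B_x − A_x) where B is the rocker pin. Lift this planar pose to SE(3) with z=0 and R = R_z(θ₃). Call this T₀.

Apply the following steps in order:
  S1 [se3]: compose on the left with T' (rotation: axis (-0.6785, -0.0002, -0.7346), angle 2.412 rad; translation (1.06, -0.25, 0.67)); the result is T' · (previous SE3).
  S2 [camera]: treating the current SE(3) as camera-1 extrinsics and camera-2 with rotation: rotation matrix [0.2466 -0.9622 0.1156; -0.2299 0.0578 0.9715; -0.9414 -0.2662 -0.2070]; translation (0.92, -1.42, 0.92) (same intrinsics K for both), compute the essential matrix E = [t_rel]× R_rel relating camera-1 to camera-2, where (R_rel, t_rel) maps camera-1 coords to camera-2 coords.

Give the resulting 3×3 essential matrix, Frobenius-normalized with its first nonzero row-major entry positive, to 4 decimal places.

source (fourbar_fk): coupler pose = R=[0.3558 -0.9346 0.0000; 0.9346 0.3558 0.0000; 0.0000 0.0000 1.0000], t=(0.7289, 0.2777, 0.0000)
after S1 (compose_se3): R=[0.4785 0.1200 0.8698; -0.8708 0.1922 0.4525; -0.1129 -0.9740 0.1965], t=(1.2384, -0.8137, 1.1787)
after S2 (essential): [0.0228 0.6485 0.2392; 0.0485 0.0663 -0.4929; 0.0578 0.2698 -0.4427]

matrix = [0.0228 0.6485 0.2392; 0.0485 0.0663 -0.4929; 0.0578 0.2698 -0.4427]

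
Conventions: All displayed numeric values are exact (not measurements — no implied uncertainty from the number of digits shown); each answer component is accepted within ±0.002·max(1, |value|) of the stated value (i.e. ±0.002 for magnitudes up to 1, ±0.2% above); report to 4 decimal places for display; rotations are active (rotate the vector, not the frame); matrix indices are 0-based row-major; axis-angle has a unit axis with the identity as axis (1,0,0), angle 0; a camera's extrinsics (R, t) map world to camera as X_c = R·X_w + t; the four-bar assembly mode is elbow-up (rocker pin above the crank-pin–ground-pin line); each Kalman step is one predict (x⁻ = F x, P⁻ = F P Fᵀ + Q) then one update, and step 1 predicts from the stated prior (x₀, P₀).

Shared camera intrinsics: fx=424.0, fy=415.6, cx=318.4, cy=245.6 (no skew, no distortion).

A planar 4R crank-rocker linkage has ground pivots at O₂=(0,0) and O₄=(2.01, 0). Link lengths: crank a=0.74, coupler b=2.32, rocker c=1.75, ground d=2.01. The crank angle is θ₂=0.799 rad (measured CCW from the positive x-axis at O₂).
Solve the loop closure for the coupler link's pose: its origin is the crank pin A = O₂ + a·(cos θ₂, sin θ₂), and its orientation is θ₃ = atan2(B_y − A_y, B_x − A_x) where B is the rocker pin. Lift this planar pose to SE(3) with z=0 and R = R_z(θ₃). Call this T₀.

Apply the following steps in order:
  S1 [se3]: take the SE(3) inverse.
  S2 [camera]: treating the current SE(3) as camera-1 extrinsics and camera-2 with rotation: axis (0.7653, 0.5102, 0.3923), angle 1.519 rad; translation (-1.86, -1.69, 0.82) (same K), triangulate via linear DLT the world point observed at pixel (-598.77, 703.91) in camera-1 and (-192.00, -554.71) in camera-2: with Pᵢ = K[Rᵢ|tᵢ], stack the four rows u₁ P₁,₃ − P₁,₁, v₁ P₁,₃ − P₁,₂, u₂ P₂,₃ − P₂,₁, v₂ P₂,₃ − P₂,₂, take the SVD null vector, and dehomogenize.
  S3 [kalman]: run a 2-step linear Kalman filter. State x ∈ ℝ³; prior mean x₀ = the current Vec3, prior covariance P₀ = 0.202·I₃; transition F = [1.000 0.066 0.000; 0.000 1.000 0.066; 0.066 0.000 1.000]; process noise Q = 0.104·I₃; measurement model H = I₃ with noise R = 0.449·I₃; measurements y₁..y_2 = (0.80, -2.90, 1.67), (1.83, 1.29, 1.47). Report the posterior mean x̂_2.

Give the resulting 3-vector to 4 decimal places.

result = (0.2221, 0.0760, 1.3278)

source (fourbar_fk): coupler pose = R=[0.8714 -0.4906 0.0000; 0.4906 0.8714 0.0000; 0.0000 0.0000 1.0000], t=(0.5161, 0.5303, 0.0000)
after S1 (invert_se3): R=[0.8714 0.4906 0.0000; -0.4906 0.8714 0.0000; 0.0000 0.0000 1.0000], t=(-0.7099, -0.2089, 0.0000)
after S2 (triangulate): (-1.8806, 0.4312, 0.9879)
after S3 (kf_track): (0.2221, 0.0760, 1.3278)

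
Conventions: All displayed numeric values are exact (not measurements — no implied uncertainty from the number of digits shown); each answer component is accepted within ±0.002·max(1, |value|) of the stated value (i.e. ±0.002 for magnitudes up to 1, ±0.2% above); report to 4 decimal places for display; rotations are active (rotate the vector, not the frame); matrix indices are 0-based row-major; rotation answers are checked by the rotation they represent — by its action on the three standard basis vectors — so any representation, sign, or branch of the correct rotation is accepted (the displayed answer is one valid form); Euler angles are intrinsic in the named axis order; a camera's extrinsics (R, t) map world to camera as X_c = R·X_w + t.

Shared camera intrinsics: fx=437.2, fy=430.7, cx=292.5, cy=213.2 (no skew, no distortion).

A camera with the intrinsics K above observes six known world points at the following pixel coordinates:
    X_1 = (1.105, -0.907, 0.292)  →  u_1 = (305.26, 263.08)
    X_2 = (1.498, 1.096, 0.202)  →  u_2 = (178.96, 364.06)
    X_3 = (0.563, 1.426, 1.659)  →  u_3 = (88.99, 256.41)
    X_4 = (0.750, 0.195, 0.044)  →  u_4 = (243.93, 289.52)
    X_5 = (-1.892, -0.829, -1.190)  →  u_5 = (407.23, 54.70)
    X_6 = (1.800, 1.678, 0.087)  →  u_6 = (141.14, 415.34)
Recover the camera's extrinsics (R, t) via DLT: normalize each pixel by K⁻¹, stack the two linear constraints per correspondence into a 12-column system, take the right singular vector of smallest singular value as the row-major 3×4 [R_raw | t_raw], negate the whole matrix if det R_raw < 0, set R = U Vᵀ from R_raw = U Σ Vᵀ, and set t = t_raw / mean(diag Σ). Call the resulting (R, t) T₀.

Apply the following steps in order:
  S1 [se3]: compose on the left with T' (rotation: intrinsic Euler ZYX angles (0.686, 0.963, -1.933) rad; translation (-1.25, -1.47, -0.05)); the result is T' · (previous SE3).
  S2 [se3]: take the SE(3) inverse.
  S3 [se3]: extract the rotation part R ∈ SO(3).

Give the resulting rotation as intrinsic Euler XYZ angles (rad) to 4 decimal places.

rotation (euler_xyz) = (-0.7601, -0.6449, 2.7174)

source (pnp_recover): camera pose = R=[0.0526 -0.7876 -0.6140; 0.8403 0.3671 -0.3989; 0.5396 -0.4949 0.6811], t=(-0.4199, 0.2100, 4.7104)
after S1 (compose_se3): R=[-0.7284 -0.0791 -0.6806; -0.3289 -0.8310 0.4486; -0.6011 0.5506 0.5792], t=(-5.3636, 0.7588, -0.7706)
after S2 (invert_se3): R=[-0.7284 -0.3289 -0.6011; -0.0791 -0.8310 0.5506; -0.6806 0.4486 0.5792], t=(-4.1202, 0.6305, -3.5446)
after S3 (rot_of_se3): [-0.7284 -0.3289 -0.6011; -0.0791 -0.8310 0.5506; -0.6806 0.4486 0.5792]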